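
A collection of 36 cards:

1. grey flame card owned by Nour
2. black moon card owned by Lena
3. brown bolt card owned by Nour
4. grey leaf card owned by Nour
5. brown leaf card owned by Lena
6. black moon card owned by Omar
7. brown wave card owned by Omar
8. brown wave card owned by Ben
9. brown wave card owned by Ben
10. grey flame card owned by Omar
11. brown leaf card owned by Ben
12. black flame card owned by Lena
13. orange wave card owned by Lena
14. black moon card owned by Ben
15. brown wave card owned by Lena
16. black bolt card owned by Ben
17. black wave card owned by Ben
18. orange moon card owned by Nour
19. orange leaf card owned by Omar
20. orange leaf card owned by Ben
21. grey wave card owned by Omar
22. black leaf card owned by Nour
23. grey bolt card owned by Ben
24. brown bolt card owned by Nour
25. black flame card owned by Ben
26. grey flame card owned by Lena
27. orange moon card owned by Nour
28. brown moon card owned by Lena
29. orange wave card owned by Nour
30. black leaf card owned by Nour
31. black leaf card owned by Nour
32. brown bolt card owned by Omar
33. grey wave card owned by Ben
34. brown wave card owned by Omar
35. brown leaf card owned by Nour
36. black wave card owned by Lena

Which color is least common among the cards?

orange

Counts by color: brown 12, black 11, grey 7, orange 6.
The minimum is 6, held uniquely by orange.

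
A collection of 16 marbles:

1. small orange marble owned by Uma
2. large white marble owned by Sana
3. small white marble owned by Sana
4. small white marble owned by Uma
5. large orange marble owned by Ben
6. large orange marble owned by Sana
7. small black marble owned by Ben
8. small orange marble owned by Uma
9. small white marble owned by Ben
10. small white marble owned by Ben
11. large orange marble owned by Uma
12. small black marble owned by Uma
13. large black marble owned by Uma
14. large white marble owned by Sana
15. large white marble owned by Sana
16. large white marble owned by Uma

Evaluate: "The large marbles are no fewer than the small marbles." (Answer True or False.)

True

large marbles: 8.
small marbles: 8.
The claim requires 8 ≥ 8, which holds.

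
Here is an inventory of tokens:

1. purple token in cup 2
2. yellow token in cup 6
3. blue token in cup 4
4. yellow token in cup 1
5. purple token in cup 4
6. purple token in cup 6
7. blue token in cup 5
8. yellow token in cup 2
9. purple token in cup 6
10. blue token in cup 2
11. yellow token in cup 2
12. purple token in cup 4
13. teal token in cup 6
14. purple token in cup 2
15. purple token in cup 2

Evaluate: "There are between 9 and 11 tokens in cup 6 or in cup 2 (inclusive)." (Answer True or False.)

tokens in cup 6 or in cup 2: 10.
The claim requires 9 ≤ 10 ≤ 11, which holds.

True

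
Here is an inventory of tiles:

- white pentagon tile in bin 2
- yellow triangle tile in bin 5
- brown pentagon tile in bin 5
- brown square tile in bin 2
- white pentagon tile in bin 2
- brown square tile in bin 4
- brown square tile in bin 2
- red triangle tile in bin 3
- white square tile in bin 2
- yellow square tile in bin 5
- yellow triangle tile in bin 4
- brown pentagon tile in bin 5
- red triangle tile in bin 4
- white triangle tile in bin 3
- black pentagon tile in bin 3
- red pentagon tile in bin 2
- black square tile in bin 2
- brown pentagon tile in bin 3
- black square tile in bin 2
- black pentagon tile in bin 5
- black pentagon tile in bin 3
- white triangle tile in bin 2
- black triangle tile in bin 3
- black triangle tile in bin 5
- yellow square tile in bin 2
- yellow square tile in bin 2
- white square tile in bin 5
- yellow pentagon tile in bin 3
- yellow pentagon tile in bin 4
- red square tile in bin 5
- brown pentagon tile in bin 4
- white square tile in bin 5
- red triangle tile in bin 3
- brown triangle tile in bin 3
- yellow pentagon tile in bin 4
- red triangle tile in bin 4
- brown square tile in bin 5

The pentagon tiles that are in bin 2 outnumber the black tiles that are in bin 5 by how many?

1

pentagon tiles in bin 2: 3.
black tiles in bin 5: 2.
3 − 2 = 1.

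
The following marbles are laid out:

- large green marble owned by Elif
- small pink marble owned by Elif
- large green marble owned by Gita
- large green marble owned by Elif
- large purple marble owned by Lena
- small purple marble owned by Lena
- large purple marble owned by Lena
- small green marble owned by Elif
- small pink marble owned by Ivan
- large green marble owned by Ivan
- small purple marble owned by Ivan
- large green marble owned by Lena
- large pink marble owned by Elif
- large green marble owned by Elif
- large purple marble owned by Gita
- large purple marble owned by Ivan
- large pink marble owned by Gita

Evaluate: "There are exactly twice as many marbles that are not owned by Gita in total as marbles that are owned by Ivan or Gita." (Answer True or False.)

True

Count of marbles that are not owned by Gita: 14.
Count of marbles owned by Ivan or Gita: 7.
The claim requires 14 = 2 × 7 = 14, which holds.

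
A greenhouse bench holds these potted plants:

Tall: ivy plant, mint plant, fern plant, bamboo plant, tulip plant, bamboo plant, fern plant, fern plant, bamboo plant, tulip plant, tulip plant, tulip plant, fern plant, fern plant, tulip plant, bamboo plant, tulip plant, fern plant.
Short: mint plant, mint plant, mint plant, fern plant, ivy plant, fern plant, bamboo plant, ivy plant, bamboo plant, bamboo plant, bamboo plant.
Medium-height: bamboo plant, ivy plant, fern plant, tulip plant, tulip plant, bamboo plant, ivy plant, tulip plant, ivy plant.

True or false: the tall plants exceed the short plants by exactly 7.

True

|tall plants| = 18.
|short plants| = 11.
The claim requires 18 − 11 (= 7) to equal 7, which holds.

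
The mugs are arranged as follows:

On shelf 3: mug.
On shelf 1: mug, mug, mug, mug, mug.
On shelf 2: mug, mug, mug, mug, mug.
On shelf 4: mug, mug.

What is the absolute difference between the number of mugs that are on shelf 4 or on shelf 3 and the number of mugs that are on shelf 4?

mugs on shelf 4 or on shelf 3: 3. mugs on shelf 4: 2.
|3 − 2| = 3 − 2 = 1.

1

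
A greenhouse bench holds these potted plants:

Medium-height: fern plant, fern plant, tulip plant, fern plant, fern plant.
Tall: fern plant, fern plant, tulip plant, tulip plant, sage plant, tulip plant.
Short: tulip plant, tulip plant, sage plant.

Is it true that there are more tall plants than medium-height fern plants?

True

There are 6 tall plants.
There are 4 medium-height fern plants.
The claim requires 6 > 4, which holds.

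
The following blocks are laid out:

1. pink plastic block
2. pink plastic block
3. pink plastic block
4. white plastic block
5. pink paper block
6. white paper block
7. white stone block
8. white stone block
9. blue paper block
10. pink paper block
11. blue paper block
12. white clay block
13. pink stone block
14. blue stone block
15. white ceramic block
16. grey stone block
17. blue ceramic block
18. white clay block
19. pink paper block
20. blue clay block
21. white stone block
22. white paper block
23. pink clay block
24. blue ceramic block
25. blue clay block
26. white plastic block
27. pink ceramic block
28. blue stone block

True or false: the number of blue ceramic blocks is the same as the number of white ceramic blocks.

|blue ceramic blocks| = 2.
|white ceramic blocks| = 1.
The claim requires 2 = 1, which does not hold.

False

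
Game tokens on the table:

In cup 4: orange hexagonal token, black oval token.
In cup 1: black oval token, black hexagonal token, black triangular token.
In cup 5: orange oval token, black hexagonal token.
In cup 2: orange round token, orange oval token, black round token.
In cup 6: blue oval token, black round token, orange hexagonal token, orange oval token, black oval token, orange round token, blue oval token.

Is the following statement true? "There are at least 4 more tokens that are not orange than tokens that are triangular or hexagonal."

True

|tokens that are not orange| = 10.
|tokens that are triangular or hexagonal| = 5.
The claim requires 10 − 5 = 5 ≥ 4, which holds.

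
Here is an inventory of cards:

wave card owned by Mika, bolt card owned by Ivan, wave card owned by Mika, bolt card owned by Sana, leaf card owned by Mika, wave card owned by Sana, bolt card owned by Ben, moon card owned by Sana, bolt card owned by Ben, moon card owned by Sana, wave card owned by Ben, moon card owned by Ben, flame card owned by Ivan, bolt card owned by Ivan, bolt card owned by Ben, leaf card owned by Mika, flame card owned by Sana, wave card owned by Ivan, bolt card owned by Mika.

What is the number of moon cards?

3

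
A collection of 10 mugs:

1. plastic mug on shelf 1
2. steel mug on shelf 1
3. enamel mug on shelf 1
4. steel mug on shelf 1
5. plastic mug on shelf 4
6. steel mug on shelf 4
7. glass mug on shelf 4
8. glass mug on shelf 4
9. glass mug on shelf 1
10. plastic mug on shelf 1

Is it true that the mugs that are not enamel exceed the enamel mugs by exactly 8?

True

|mugs that are not enamel| = 9.
|enamel mugs| = 1.
The claim requires 9 − 1 (= 8) to equal 8, which holds.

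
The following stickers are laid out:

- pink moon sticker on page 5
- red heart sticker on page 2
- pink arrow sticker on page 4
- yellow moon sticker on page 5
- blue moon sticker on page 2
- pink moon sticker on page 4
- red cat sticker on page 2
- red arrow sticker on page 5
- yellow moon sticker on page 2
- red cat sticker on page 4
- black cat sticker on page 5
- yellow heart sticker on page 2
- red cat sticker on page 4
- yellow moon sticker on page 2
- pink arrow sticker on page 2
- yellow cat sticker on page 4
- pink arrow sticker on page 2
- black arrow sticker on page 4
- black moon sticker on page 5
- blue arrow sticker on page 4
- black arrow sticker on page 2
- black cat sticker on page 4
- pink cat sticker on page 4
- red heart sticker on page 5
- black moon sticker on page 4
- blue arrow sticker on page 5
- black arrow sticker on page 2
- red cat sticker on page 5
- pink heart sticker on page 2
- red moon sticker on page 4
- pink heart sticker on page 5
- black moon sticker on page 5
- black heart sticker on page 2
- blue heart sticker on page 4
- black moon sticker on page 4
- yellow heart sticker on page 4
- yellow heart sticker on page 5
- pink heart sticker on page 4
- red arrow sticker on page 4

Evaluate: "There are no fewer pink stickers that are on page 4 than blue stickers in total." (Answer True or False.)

True

There are 4 pink stickers on page 4.
There are 4 blue stickers.
The claim requires 4 ≥ 4, which holds.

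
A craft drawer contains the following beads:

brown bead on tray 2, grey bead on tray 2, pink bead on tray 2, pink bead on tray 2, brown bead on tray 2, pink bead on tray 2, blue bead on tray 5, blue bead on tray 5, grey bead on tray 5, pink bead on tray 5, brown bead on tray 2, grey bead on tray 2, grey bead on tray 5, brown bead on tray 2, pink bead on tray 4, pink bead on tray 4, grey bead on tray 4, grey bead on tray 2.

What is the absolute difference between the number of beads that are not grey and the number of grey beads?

6

beads that are not grey: 12. grey beads: 6.
|12 − 6| = 12 − 6 = 6.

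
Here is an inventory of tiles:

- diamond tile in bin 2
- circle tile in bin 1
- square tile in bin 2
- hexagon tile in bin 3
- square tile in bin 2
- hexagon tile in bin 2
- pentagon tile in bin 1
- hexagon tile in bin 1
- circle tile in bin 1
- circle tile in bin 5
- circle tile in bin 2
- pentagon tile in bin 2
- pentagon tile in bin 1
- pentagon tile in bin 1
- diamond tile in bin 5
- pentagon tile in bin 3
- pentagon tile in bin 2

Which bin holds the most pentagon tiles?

bin 1

Counts by bin (restricted to pentagon tiles): bin 1→3, bin 2→2, bin 3→1, bin 5→0.
The maximum is 3, held uniquely by bin 1.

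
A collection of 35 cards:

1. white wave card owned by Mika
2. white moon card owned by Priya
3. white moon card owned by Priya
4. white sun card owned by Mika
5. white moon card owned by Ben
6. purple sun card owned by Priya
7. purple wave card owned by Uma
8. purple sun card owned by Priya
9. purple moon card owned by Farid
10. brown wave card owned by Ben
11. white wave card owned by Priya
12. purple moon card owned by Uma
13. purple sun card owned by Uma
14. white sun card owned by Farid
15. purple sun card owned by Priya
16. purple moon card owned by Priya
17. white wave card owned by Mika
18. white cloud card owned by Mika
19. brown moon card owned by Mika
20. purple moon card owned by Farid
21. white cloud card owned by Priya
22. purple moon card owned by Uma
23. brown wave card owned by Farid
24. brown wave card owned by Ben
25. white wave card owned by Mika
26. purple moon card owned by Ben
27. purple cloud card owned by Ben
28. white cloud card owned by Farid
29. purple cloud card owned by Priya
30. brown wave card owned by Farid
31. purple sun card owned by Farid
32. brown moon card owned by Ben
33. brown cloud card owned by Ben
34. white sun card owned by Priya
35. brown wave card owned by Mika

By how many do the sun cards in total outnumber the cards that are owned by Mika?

1

sun cards: 8.
cards owned by Mika: 7.
8 − 7 = 1.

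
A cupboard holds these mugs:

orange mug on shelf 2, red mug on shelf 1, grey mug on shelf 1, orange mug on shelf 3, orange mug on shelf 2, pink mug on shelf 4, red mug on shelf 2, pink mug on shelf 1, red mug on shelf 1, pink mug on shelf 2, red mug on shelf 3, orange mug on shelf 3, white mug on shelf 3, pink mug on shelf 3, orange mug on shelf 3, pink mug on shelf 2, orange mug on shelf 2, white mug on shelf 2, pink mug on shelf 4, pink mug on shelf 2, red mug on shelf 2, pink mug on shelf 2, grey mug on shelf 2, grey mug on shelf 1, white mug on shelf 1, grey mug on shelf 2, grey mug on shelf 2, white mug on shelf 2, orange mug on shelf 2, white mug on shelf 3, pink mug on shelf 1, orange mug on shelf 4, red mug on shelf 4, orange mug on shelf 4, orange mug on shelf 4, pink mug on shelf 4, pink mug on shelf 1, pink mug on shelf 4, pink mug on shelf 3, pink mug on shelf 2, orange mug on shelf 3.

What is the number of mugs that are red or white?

11

red: 6; white: 5; together 6 + 5 = 11.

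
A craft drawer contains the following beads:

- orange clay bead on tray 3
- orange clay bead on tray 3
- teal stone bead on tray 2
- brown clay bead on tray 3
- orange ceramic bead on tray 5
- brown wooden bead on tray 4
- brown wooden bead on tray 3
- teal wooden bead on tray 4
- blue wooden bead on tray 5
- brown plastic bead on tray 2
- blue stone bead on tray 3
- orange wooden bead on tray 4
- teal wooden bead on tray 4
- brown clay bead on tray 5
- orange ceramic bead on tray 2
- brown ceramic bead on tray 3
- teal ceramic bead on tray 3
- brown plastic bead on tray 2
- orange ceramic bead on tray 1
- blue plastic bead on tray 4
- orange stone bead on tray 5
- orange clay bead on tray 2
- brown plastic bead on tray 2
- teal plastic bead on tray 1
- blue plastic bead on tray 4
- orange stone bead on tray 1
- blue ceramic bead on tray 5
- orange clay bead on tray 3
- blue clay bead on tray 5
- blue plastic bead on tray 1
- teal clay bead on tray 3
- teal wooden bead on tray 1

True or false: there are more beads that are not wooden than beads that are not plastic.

There are 25 beads that are not wooden.
There are 25 beads that are not plastic.
The claim requires 25 > 25, which does not hold.

False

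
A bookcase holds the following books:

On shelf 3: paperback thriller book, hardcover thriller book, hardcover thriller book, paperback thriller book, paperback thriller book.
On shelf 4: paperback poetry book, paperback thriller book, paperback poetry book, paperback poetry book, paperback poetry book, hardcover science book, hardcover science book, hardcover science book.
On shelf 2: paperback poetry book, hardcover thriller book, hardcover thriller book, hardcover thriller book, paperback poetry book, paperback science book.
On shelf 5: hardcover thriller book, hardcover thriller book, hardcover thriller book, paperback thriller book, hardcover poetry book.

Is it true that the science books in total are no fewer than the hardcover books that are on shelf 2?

There are 4 science books.
There are 3 hardcover books on shelf 2.
The claim requires 4 ≥ 3, which holds.

True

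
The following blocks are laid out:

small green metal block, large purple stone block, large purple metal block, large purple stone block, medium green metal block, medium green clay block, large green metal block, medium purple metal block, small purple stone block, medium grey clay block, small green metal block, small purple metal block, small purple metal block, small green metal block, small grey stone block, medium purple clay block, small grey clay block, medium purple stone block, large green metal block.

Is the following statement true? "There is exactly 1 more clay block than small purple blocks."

clay blocks: 4.
small purple blocks: 3.
The claim requires 4 − 3 (= 1) to equal 1, which holds.

True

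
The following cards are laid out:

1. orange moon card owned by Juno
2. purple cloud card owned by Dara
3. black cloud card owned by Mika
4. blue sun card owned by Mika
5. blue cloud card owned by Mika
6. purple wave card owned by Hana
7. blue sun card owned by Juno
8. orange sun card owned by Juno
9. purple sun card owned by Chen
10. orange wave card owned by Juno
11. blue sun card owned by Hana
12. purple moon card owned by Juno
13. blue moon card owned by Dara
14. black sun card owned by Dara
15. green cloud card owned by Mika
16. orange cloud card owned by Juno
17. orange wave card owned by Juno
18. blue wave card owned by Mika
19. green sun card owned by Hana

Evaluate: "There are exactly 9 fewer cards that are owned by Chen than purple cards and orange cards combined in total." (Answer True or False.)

False

|cards owned by Chen| = 1.
purple cards: 4; orange cards: 5; combined: 4 + 5 = 9.
The claim requires 9 − 1 (= 8) to equal 9, which does not hold.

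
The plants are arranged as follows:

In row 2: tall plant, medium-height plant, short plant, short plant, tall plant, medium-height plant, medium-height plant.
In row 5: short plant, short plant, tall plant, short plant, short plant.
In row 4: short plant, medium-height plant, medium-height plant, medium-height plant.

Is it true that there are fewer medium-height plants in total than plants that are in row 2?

medium-height plants: 6.
plants in row 2: 7.
The claim requires 6 < 7, which holds.

True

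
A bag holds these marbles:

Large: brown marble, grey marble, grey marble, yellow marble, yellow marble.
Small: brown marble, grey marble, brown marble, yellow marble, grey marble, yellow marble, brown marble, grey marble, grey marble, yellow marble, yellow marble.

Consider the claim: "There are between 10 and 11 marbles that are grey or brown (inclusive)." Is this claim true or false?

|marbles that are grey or brown| = 10.
The claim requires 10 ≤ 10 ≤ 11, which holds.

True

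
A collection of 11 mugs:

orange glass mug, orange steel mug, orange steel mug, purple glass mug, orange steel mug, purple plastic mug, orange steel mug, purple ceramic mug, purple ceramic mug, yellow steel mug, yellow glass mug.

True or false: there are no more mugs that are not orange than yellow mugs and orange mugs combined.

|mugs that are not orange| = 6.
yellow mugs: 2; orange mugs: 5; combined: 2 + 5 = 7.
The claim requires 6 ≤ 7, which holds.

True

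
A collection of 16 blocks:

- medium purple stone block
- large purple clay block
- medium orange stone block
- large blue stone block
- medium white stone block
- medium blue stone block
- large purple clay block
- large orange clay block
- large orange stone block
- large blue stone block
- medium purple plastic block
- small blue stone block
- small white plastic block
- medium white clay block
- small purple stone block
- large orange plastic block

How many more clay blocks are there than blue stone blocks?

clay blocks: 4.
blue stone blocks: 4.
4 − 4 = 0.

0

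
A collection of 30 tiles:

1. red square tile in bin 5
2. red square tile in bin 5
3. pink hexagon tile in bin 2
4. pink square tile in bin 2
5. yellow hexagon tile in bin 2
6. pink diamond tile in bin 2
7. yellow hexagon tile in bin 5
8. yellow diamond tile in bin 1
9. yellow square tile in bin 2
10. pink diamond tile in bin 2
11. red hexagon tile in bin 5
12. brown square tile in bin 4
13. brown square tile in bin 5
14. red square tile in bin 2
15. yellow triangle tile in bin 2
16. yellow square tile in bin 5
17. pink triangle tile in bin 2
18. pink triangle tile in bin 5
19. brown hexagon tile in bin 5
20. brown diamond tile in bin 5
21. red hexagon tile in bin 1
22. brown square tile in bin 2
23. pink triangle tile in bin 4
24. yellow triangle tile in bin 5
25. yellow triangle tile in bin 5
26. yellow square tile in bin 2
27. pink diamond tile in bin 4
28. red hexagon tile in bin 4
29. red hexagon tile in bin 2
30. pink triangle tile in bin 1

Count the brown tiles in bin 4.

1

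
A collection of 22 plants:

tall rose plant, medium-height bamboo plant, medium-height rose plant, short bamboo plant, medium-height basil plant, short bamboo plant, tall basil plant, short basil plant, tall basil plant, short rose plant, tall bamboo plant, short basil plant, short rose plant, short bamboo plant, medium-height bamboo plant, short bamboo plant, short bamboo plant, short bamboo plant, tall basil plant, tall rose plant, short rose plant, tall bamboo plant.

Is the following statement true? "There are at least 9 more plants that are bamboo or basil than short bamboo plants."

plants that are bamboo or basil: 16.
short bamboo plants: 6.
The claim requires 16 − 6 = 10 ≥ 9, which holds.

True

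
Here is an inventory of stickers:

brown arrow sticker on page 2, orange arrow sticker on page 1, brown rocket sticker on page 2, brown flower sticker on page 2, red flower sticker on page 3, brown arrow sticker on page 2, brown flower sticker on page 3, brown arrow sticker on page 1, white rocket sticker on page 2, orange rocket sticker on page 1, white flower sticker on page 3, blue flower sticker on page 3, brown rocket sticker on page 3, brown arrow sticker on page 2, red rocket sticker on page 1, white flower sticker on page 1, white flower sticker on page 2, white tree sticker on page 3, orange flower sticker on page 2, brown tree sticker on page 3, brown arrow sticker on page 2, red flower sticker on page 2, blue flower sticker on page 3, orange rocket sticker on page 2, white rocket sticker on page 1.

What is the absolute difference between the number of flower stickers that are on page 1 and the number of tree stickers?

flower stickers on page 1: 1. tree stickers: 2.
|1 − 2| = 2 − 1 = 1.

1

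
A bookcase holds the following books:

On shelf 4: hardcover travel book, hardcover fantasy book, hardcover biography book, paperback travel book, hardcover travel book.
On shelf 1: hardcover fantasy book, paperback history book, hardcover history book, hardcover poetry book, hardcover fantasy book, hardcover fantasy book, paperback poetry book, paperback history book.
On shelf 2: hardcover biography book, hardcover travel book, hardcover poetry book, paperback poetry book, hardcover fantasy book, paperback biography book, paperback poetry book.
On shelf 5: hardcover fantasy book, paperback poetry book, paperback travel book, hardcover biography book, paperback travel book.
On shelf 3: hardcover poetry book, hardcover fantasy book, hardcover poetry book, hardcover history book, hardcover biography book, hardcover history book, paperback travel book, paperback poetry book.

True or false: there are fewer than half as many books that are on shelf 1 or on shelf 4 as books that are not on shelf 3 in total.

|books on shelf 1 or on shelf 4| = 13.
|books that are not on shelf 3| = 25.
The claim requires 2 × 13 = 26 < 25, which does not hold.

False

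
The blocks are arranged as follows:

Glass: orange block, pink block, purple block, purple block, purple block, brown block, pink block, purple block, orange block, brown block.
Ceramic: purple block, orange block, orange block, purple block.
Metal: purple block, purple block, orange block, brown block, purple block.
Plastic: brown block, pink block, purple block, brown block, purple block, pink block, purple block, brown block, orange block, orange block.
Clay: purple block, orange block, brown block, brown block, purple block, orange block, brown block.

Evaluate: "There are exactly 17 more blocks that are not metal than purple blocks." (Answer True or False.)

True

There are 31 blocks that are not metal.
There are 14 purple blocks.
The claim requires 31 − 14 (= 17) to equal 17, which holds.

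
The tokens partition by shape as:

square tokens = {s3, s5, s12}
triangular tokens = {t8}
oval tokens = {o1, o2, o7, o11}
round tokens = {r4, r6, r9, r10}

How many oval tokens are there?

4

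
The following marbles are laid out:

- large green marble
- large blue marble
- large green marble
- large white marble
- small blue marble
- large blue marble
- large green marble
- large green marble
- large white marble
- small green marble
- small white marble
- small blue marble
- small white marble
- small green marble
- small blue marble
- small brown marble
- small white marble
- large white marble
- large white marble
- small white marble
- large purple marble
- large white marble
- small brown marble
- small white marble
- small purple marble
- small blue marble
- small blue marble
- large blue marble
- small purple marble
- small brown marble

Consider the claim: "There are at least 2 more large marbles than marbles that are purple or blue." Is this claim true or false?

There are 13 large marbles.
There are 11 marbles that are purple or blue.
The claim requires 13 − 11 = 2 ≥ 2, which holds.

True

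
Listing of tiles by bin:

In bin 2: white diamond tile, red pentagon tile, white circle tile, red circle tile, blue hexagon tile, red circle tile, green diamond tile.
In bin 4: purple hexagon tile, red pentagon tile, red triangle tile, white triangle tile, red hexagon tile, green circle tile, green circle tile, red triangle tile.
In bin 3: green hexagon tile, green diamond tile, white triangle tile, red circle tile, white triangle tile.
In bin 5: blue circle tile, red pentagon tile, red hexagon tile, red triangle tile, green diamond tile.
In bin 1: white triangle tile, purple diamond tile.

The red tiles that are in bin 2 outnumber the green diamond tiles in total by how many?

red tiles in bin 2: 3.
green diamond tiles: 3.
3 − 3 = 0.

0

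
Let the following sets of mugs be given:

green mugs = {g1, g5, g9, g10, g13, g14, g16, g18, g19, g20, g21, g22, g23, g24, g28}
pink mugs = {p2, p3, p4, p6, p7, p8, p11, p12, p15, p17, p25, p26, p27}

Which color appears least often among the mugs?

Counts by color: green 15, pink 13.
The minimum is 13, held uniquely by pink.

pink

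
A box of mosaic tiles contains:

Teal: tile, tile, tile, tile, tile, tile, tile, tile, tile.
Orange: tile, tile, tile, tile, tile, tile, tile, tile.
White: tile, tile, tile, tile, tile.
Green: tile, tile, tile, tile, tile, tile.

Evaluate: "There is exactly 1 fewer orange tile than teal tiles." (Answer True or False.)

orange tiles: 8.
teal tiles: 9.
The claim requires 9 − 8 (= 1) to equal 1, which holds.

True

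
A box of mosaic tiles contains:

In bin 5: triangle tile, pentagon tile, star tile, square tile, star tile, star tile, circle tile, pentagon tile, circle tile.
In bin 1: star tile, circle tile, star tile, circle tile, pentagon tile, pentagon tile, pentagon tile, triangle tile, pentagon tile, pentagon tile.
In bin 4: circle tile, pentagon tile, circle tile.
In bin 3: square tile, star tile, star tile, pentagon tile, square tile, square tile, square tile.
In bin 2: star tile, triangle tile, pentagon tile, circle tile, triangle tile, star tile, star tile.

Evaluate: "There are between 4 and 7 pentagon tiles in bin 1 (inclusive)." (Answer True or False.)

True

pentagon tiles in bin 1: 5.
The claim requires 4 ≤ 5 ≤ 7, which holds.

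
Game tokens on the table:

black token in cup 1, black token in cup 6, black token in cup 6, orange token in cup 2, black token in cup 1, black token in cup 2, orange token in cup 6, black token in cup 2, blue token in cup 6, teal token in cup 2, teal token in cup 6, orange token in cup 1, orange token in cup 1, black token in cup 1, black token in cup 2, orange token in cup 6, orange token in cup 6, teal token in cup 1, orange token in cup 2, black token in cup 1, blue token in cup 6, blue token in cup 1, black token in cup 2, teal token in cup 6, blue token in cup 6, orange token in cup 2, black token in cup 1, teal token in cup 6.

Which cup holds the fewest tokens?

cup 2

Counts by cup: cup 6→11, cup 1→9, cup 2→8.
The minimum is 8, held uniquely by cup 2.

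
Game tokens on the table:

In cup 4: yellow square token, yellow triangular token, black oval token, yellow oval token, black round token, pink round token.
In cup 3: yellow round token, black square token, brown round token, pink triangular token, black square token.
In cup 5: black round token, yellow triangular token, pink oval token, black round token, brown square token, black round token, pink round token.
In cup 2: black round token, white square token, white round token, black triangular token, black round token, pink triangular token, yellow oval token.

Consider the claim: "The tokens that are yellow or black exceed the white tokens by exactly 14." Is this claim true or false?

True

tokens that are yellow or black: 16.
white tokens: 2.
The claim requires 16 − 2 (= 14) to equal 14, which holds.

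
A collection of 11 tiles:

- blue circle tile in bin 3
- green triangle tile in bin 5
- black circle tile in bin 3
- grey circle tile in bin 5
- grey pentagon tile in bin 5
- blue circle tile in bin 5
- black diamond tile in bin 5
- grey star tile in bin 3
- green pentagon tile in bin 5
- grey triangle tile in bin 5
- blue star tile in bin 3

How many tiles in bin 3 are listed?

4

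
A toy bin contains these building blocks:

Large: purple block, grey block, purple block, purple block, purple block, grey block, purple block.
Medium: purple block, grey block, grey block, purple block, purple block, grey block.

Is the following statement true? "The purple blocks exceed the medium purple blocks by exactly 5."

True

|purple blocks| = 8.
|medium purple blocks| = 3.
The claim requires 8 − 3 (= 5) to equal 5, which holds.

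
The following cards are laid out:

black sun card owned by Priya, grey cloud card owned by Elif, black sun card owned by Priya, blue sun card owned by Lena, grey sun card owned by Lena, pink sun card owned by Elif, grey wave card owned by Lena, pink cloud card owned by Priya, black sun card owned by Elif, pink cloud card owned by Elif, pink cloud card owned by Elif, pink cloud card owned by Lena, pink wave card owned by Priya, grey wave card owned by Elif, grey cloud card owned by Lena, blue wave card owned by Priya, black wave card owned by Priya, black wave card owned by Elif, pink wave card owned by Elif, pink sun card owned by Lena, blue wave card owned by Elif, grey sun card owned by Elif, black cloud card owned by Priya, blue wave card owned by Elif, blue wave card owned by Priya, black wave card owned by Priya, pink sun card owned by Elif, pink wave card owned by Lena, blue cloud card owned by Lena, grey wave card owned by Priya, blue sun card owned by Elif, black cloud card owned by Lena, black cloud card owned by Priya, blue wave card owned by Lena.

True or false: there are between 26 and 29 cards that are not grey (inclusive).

cards that are not grey: 27.
The claim requires 26 ≤ 27 ≤ 29, which holds.

True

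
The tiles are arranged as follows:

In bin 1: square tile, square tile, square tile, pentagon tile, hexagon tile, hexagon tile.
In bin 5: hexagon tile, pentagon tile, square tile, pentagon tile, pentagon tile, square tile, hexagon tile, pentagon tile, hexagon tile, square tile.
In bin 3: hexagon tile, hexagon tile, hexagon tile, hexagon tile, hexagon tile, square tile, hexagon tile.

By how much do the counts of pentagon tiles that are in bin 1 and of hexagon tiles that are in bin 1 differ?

1

pentagon tiles in bin 1: 1. hexagon tiles in bin 1: 2.
|1 − 2| = 2 − 1 = 1.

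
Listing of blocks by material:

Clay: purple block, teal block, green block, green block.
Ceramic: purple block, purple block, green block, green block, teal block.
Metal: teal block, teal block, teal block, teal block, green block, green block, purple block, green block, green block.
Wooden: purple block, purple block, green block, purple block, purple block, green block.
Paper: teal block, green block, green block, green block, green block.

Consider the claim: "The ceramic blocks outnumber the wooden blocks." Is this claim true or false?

False

|ceramic blocks| = 5.
|wooden blocks| = 6.
The claim requires 5 > 6, which does not hold.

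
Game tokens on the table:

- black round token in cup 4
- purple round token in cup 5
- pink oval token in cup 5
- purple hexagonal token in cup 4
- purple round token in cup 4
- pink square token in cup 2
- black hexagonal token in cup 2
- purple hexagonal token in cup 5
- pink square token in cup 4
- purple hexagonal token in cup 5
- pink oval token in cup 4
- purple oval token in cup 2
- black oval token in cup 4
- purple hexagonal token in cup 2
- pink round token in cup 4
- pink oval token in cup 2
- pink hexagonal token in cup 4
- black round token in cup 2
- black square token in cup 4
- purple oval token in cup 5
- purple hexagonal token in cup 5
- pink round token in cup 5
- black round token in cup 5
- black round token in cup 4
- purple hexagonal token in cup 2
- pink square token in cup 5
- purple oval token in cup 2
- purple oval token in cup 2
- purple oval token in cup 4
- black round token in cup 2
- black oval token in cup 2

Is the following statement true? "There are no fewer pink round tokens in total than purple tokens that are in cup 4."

False

pink round tokens: 2.
purple tokens in cup 4: 3.
The claim requires 2 ≥ 3, which does not hold.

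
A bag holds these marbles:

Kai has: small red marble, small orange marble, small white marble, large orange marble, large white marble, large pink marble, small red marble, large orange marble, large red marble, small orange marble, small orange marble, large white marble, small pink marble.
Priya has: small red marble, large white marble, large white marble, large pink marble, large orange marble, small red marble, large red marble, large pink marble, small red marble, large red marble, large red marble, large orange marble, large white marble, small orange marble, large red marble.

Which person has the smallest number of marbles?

Counts by owner: Priya→15, Kai→13.
The minimum is 13, held uniquely by Kai.

Kai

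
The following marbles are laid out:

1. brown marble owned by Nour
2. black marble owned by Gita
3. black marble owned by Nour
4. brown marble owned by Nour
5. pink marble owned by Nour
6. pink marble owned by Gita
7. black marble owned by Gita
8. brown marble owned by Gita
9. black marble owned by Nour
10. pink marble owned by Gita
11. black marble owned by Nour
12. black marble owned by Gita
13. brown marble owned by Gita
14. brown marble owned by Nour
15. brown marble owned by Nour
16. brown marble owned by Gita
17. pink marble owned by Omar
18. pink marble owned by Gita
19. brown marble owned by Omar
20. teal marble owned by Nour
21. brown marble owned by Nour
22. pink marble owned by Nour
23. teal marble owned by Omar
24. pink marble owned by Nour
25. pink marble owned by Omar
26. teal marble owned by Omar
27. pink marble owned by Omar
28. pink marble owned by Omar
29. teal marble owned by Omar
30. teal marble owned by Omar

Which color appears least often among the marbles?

teal

Counts by color: pink 10, brown 9, black 6, teal 5.
The minimum is 5, held uniquely by teal.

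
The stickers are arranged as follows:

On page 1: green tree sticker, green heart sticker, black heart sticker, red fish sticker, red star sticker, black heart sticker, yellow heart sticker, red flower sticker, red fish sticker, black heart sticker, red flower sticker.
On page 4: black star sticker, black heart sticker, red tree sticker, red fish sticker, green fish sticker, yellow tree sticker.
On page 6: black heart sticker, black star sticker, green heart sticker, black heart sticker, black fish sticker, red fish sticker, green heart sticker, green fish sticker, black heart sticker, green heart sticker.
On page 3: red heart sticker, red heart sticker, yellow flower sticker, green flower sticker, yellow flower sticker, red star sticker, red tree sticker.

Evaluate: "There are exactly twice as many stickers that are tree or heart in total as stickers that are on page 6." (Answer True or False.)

stickers that are tree or heart: 18.
stickers on page 6: 10.
The claim requires 18 = 2 × 10 = 20, which does not hold.

False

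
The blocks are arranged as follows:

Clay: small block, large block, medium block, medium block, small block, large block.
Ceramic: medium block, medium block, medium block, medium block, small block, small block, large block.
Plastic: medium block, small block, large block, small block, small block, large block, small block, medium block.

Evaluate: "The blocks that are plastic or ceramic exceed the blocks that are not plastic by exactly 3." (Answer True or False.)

False

There are 15 blocks that are plastic or ceramic.
There are 13 blocks that are not plastic.
The claim requires 15 − 13 (= 2) to equal 3, which does not hold.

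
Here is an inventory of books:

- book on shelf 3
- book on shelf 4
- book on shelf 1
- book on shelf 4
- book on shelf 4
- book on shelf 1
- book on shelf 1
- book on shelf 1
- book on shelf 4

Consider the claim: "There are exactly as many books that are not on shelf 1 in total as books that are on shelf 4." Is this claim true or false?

False

|books that are not on shelf 1| = 5.
|books on shelf 4| = 4.
The claim requires 5 = 4, which does not hold.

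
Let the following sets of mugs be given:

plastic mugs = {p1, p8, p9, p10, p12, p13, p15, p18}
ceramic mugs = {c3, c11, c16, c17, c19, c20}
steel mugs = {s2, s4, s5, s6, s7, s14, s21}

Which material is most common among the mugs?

plastic

Counts by material: plastic 8, steel 7, ceramic 6.
The maximum is 8, held uniquely by plastic.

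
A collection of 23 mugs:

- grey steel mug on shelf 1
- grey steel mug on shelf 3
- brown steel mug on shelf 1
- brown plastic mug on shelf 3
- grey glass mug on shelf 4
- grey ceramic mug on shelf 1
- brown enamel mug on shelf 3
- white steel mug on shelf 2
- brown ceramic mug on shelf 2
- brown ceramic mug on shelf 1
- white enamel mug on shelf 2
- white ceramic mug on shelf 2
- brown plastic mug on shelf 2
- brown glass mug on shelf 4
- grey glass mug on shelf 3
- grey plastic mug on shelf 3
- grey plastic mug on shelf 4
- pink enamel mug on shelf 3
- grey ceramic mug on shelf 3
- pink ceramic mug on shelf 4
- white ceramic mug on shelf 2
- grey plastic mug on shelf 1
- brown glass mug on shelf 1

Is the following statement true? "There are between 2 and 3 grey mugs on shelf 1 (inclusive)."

True

grey mugs on shelf 1: 3.
The claim requires 2 ≤ 3 ≤ 3, which holds.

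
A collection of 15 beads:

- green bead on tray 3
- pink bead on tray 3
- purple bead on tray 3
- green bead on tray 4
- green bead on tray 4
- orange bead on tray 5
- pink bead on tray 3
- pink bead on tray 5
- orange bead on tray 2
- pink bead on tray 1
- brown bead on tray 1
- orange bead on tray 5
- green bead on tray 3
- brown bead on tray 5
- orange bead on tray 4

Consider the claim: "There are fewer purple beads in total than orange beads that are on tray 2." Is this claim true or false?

False

purple beads: 1.
orange beads on tray 2: 1.
The claim requires 1 < 1, which does not hold.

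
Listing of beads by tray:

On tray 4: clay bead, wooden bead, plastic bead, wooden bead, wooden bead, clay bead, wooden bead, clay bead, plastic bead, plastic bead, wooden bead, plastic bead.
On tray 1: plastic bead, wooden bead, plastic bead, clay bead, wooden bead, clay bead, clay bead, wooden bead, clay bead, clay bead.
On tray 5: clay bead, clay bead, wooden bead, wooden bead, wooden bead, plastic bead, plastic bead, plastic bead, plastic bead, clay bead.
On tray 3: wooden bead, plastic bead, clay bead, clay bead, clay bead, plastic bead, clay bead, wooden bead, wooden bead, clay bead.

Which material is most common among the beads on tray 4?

Counts by material (restricted to beads on tray 4): wooden 5, plastic 4, clay 3.
The maximum is 5, held uniquely by wooden.

wooden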